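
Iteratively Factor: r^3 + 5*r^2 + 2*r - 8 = (r - 1)*(r^2 + 6*r + 8) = (r - 1)*(r + 2)*(r + 4)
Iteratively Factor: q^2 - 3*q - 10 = (q + 2)*(q - 5)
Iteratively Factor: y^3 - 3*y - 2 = (y + 1)*(y^2 - y - 2) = (y + 1)^2*(y - 2)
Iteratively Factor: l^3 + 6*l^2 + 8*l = (l + 4)*(l^2 + 2*l) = l*(l + 4)*(l + 2)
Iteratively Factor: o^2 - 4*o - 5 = (o + 1)*(o - 5)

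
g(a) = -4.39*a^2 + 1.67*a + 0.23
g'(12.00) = -103.69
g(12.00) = -611.89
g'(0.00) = 1.67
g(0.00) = 0.23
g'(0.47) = -2.46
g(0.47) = 0.05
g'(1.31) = -9.83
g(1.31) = -5.12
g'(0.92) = -6.41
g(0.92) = -1.95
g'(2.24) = -18.00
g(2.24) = -18.06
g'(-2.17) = 20.72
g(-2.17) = -24.07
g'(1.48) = -11.32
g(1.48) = -6.91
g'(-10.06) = 90.00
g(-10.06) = -460.85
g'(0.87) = -5.97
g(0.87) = -1.64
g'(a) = 1.67 - 8.78*a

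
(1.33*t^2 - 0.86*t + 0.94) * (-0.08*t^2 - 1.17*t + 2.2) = -0.1064*t^4 - 1.4873*t^3 + 3.857*t^2 - 2.9918*t + 2.068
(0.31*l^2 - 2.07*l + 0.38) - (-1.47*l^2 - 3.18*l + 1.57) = 1.78*l^2 + 1.11*l - 1.19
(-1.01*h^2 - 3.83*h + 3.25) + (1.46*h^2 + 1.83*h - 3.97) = 0.45*h^2 - 2.0*h - 0.72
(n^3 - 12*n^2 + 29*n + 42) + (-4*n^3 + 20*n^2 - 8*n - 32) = -3*n^3 + 8*n^2 + 21*n + 10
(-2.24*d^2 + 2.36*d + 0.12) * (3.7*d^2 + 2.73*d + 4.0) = -8.288*d^4 + 2.6168*d^3 - 2.0732*d^2 + 9.7676*d + 0.48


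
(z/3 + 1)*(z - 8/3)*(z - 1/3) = z^3/3 - 73*z/27 + 8/9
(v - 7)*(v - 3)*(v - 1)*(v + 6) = v^4 - 5*v^3 - 35*v^2 + 165*v - 126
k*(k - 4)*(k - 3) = k^3 - 7*k^2 + 12*k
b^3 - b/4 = b*(b - 1/2)*(b + 1/2)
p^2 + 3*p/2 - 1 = (p - 1/2)*(p + 2)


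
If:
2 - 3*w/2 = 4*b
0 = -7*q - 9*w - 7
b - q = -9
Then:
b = 82/17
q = 235/17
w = -196/17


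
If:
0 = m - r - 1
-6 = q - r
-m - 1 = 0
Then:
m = -1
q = -8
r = -2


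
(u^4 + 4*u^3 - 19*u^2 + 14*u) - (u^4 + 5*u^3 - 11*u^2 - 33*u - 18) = -u^3 - 8*u^2 + 47*u + 18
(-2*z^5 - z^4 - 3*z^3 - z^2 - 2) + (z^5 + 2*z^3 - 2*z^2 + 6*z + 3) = -z^5 - z^4 - z^3 - 3*z^2 + 6*z + 1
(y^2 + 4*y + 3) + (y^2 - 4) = 2*y^2 + 4*y - 1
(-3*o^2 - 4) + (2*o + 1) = -3*o^2 + 2*o - 3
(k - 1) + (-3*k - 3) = -2*k - 4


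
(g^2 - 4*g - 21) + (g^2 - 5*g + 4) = 2*g^2 - 9*g - 17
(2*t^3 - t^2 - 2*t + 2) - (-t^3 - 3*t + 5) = 3*t^3 - t^2 + t - 3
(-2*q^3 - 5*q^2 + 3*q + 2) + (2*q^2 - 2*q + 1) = -2*q^3 - 3*q^2 + q + 3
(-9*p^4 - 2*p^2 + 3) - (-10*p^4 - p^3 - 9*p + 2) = p^4 + p^3 - 2*p^2 + 9*p + 1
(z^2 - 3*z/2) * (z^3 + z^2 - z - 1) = z^5 - z^4/2 - 5*z^3/2 + z^2/2 + 3*z/2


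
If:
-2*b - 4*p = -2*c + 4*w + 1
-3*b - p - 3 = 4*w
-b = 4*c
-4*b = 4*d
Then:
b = -24*w/19 - 22/19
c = 6*w/19 + 11/38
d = 24*w/19 + 22/19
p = 9/19 - 4*w/19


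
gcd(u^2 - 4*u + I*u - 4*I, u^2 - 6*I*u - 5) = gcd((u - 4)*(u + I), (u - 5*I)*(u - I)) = 1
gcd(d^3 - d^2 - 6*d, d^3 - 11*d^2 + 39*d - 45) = d - 3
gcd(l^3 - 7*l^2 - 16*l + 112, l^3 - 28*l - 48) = l + 4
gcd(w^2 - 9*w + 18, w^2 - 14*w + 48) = w - 6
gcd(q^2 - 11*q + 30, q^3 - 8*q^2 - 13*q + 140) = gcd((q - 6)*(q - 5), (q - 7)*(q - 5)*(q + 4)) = q - 5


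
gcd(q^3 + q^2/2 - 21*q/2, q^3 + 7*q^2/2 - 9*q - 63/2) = q^2 + q/2 - 21/2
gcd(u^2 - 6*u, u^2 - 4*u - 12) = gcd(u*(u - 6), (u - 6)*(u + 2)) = u - 6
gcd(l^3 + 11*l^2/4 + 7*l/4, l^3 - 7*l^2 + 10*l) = l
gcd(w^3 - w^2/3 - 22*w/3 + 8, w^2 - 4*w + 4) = w - 2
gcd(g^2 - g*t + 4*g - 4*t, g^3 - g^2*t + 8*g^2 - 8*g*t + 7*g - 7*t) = -g + t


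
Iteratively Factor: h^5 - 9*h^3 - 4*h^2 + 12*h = (h)*(h^4 - 9*h^2 - 4*h + 12) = h*(h + 2)*(h^3 - 2*h^2 - 5*h + 6) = h*(h - 1)*(h + 2)*(h^2 - h - 6) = h*(h - 3)*(h - 1)*(h + 2)*(h + 2)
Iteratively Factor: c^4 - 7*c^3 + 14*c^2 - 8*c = (c)*(c^3 - 7*c^2 + 14*c - 8) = c*(c - 1)*(c^2 - 6*c + 8) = c*(c - 4)*(c - 1)*(c - 2)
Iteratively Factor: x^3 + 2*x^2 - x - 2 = (x - 1)*(x^2 + 3*x + 2) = (x - 1)*(x + 2)*(x + 1)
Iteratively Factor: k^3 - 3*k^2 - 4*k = (k - 4)*(k^2 + k) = k*(k - 4)*(k + 1)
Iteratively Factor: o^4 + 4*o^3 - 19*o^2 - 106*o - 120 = (o + 2)*(o^3 + 2*o^2 - 23*o - 60) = (o + 2)*(o + 4)*(o^2 - 2*o - 15) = (o + 2)*(o + 3)*(o + 4)*(o - 5)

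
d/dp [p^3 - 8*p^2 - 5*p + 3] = 3*p^2 - 16*p - 5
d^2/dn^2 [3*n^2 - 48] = 6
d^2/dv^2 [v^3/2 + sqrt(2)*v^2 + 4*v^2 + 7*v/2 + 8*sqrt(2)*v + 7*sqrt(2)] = 3*v + 2*sqrt(2) + 8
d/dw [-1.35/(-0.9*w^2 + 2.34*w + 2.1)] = (3.159 - 2.43*w)/(-0.9*w^2 + 2.34*w + 2.1)^2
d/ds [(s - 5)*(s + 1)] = 2*s - 4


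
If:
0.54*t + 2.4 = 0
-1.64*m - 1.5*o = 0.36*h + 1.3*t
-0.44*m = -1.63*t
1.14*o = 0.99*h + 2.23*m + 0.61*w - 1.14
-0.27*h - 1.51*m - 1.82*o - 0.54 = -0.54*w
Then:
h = 42.15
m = -16.46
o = 11.74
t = -4.44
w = 15.59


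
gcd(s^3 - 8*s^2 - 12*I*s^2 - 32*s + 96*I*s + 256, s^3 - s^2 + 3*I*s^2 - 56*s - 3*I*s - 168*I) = s - 8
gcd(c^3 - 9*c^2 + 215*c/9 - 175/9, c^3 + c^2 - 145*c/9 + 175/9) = c^2 - 4*c + 35/9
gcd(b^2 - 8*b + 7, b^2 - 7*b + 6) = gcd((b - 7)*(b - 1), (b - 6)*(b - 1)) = b - 1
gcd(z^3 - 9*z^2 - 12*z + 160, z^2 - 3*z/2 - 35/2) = z - 5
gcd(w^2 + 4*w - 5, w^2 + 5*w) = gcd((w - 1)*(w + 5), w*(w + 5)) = w + 5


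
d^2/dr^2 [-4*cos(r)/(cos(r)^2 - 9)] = 4*(sin(r)^4 - 54*sin(r)^2 + 80)*cos(r)/((cos(r) - 3)^3*(cos(r) + 3)^3)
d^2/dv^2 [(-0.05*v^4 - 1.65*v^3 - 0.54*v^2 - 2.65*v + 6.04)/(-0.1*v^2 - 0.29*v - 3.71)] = (0.001*v^6 + 0.00870000000000001*v^5 + 0.13653*v^4 - 0.0643699999999989*v^3 + 17.34543*v^2 + 129.31473*v + 12.62871)/(0.001*v^6 + 0.0087*v^5 + 0.13653*v^4 + 0.669929*v^3 + 5.065263*v^2 + 11.974767*v + 51.064811)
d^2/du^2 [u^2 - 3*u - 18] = 2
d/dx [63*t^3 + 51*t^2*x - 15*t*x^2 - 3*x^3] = 51*t^2 - 30*t*x - 9*x^2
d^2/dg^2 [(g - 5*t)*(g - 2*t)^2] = 6*g - 18*t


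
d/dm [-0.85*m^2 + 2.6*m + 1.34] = 2.6 - 1.7*m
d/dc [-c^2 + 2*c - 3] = 2 - 2*c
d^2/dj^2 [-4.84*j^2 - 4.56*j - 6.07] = -9.68000000000000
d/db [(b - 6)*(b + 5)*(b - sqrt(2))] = 3*b^2 - 2*sqrt(2)*b - 2*b - 30 + sqrt(2)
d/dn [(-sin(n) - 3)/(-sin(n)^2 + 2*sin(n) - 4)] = (-6*sin(n) + cos(n)^2 + 9)*cos(n)/(sin(n)^2 - 2*sin(n) + 4)^2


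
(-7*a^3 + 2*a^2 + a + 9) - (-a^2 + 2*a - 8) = -7*a^3 + 3*a^2 - a + 17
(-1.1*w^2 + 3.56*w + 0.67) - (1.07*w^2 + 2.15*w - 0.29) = -2.17*w^2 + 1.41*w + 0.96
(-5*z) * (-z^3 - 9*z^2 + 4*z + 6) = 5*z^4 + 45*z^3 - 20*z^2 - 30*z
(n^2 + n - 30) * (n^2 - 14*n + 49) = n^4 - 13*n^3 + 5*n^2 + 469*n - 1470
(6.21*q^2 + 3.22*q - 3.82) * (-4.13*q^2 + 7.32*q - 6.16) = -25.6473*q^4 + 32.1586*q^3 + 1.0934*q^2 - 47.7976*q + 23.5312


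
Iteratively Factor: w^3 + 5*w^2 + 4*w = (w + 4)*(w^2 + w) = w*(w + 4)*(w + 1)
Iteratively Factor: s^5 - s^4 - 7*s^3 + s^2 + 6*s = (s)*(s^4 - s^3 - 7*s^2 + s + 6) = s*(s - 1)*(s^3 - 7*s - 6) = s*(s - 1)*(s + 2)*(s^2 - 2*s - 3) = s*(s - 3)*(s - 1)*(s + 2)*(s + 1)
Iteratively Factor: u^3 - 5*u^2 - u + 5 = (u - 5)*(u^2 - 1) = (u - 5)*(u + 1)*(u - 1)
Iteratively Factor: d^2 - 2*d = (d)*(d - 2)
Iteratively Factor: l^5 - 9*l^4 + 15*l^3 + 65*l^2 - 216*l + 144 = (l - 3)*(l^4 - 6*l^3 - 3*l^2 + 56*l - 48) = (l - 3)*(l - 1)*(l^3 - 5*l^2 - 8*l + 48) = (l - 4)*(l - 3)*(l - 1)*(l^2 - l - 12) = (l - 4)*(l - 3)*(l - 1)*(l + 3)*(l - 4)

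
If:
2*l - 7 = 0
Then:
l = 7/2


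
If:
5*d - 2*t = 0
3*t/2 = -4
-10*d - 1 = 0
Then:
No Solution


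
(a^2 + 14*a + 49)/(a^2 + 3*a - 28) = (a + 7)/(a - 4)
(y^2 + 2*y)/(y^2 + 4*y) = (y + 2)/(y + 4)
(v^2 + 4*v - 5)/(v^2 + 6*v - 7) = (v + 5)/(v + 7)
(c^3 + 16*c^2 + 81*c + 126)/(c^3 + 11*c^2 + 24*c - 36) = (c^2 + 10*c + 21)/(c^2 + 5*c - 6)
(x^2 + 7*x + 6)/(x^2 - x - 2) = (x + 6)/(x - 2)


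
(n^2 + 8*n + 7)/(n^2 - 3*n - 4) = (n + 7)/(n - 4)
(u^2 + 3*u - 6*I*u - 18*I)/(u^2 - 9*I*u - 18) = (u + 3)/(u - 3*I)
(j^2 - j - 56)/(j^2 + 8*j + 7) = (j - 8)/(j + 1)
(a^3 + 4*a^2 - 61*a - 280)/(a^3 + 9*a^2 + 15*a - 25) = (a^2 - a - 56)/(a^2 + 4*a - 5)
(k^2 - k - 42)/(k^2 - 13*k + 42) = (k + 6)/(k - 6)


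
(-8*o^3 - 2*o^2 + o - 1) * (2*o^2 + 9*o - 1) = -16*o^5 - 76*o^4 - 8*o^3 + 9*o^2 - 10*o + 1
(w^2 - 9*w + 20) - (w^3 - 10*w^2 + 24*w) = -w^3 + 11*w^2 - 33*w + 20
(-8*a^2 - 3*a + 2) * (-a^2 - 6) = 8*a^4 + 3*a^3 + 46*a^2 + 18*a - 12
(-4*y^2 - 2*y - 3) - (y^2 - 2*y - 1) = -5*y^2 - 2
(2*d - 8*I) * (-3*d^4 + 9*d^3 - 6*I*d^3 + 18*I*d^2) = -6*d^5 + 18*d^4 + 12*I*d^4 - 48*d^3 - 36*I*d^3 + 144*d^2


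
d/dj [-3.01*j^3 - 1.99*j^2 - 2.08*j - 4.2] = -9.03*j^2 - 3.98*j - 2.08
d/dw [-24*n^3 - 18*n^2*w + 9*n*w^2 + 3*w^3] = -18*n^2 + 18*n*w + 9*w^2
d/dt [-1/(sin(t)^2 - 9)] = 2*sin(t)*cos(t)/(sin(t)^2 - 9)^2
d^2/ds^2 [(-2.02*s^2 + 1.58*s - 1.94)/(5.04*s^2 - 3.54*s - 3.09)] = (-5.6843418860808e-14*s^4 + 8.18899199999998*s^3 - 484.426656*s^2 + 355.313952*s - 182.188476)/(128.024064*s^6 - 269.764992*s^5 - 45.99504*s^4 + 286.4214*s^3 + 28.19934*s^2 - 101.400822*s - 29.503629)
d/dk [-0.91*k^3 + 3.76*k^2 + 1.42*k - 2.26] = -2.73*k^2 + 7.52*k + 1.42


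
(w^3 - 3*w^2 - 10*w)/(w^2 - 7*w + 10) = w*(w + 2)/(w - 2)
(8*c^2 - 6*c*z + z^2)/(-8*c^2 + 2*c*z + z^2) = (-4*c + z)/(4*c + z)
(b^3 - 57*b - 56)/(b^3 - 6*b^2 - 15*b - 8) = (b + 7)/(b + 1)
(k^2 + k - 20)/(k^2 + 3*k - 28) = (k + 5)/(k + 7)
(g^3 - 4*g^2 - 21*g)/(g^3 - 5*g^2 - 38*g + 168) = g*(g + 3)/(g^2 + 2*g - 24)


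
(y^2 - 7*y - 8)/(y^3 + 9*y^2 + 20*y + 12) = (y - 8)/(y^2 + 8*y + 12)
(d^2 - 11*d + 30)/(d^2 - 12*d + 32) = (d^2 - 11*d + 30)/(d^2 - 12*d + 32)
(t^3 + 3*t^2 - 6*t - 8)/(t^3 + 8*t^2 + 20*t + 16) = (t^2 - t - 2)/(t^2 + 4*t + 4)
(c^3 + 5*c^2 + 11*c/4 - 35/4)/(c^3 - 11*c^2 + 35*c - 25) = (c^2 + 6*c + 35/4)/(c^2 - 10*c + 25)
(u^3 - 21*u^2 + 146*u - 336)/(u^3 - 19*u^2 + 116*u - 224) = (u - 6)/(u - 4)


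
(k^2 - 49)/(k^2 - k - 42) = (k + 7)/(k + 6)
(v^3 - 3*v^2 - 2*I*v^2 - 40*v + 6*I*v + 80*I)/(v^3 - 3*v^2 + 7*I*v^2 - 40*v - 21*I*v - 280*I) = (v - 2*I)/(v + 7*I)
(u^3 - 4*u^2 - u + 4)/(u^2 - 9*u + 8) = (u^2 - 3*u - 4)/(u - 8)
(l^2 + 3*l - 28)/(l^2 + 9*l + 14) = (l - 4)/(l + 2)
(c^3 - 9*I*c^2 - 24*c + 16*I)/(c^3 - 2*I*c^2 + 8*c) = (c^2 - 5*I*c - 4)/(c*(c + 2*I))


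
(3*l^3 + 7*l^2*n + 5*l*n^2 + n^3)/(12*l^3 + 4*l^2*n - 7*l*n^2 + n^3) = (3*l^2 + 4*l*n + n^2)/(12*l^2 - 8*l*n + n^2)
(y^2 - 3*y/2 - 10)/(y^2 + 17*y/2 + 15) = (y - 4)/(y + 6)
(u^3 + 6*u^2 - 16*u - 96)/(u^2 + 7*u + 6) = (u^2 - 16)/(u + 1)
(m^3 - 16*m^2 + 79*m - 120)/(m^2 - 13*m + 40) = m - 3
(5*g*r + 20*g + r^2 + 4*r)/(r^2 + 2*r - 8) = (5*g + r)/(r - 2)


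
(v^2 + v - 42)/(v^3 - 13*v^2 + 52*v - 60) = (v + 7)/(v^2 - 7*v + 10)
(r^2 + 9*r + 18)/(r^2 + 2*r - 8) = (r^2 + 9*r + 18)/(r^2 + 2*r - 8)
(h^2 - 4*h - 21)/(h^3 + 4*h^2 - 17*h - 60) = (h - 7)/(h^2 + h - 20)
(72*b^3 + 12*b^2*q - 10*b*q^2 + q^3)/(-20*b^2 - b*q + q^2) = (-72*b^3 - 12*b^2*q + 10*b*q^2 - q^3)/(20*b^2 + b*q - q^2)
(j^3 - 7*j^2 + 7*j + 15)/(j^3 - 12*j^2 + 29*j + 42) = (j^2 - 8*j + 15)/(j^2 - 13*j + 42)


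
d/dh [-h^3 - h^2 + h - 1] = -3*h^2 - 2*h + 1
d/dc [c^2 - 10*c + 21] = 2*c - 10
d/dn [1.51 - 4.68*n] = -4.68000000000000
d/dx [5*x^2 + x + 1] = 10*x + 1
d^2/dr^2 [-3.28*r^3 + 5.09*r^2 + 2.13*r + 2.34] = 10.18 - 19.68*r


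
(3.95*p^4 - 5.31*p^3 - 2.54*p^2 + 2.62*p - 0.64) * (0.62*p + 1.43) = 2.449*p^5 + 2.3563*p^4 - 9.1681*p^3 - 2.0078*p^2 + 3.3498*p - 0.9152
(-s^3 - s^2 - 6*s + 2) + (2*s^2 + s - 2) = -s^3 + s^2 - 5*s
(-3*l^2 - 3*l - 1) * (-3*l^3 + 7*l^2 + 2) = 9*l^5 - 12*l^4 - 18*l^3 - 13*l^2 - 6*l - 2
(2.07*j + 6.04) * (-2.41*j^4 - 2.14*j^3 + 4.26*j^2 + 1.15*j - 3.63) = -4.9887*j^5 - 18.9862*j^4 - 4.1074*j^3 + 28.1109*j^2 - 0.568099999999999*j - 21.9252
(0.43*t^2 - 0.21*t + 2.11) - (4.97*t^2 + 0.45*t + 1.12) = -4.54*t^2 - 0.66*t + 0.99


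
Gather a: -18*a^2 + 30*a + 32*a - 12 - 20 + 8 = -18*a^2 + 62*a - 24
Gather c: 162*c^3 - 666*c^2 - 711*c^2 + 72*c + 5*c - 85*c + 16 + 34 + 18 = 162*c^3 - 1377*c^2 - 8*c + 68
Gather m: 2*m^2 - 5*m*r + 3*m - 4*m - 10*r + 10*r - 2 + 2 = 2*m^2 + m*(-5*r - 1)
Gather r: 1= 1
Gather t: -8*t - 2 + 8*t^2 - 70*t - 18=8*t^2 - 78*t - 20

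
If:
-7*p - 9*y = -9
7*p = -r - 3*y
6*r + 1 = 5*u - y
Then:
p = 9/7 - 9*y/7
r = 6*y - 9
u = 37*y/5 - 53/5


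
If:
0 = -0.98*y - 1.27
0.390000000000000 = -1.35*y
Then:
No Solution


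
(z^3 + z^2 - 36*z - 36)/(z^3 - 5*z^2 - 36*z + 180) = (z + 1)/(z - 5)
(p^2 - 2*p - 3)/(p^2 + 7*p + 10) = (p^2 - 2*p - 3)/(p^2 + 7*p + 10)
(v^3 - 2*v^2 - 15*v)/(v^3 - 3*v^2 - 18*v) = (v - 5)/(v - 6)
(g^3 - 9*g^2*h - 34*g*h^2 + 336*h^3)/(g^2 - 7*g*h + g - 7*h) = (g^2 - 2*g*h - 48*h^2)/(g + 1)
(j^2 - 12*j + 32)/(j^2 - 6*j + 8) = (j - 8)/(j - 2)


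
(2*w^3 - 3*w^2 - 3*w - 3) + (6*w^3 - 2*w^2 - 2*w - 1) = 8*w^3 - 5*w^2 - 5*w - 4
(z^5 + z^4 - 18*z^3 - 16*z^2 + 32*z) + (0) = z^5 + z^4 - 18*z^3 - 16*z^2 + 32*z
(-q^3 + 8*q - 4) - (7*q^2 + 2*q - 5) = -q^3 - 7*q^2 + 6*q + 1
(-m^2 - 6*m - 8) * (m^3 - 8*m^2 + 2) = -m^5 + 2*m^4 + 40*m^3 + 62*m^2 - 12*m - 16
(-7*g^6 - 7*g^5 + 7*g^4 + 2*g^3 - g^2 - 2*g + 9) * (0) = 0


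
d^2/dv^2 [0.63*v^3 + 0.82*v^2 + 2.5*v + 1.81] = 3.78*v + 1.64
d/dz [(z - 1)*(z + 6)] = 2*z + 5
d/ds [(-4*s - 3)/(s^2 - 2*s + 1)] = 2*(2*s + 5)/(s^3 - 3*s^2 + 3*s - 1)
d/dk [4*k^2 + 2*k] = 8*k + 2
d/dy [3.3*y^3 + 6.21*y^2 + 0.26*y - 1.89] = 9.9*y^2 + 12.42*y + 0.26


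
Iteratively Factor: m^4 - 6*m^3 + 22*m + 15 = (m + 1)*(m^3 - 7*m^2 + 7*m + 15) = (m - 3)*(m + 1)*(m^2 - 4*m - 5) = (m - 3)*(m + 1)^2*(m - 5)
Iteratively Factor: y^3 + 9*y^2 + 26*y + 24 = (y + 4)*(y^2 + 5*y + 6) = (y + 3)*(y + 4)*(y + 2)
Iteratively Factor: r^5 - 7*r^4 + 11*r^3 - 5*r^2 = (r - 1)*(r^4 - 6*r^3 + 5*r^2) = r*(r - 1)*(r^3 - 6*r^2 + 5*r) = r*(r - 5)*(r - 1)*(r^2 - r) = r^2*(r - 5)*(r - 1)*(r - 1)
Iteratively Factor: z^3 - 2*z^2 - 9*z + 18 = (z - 3)*(z^2 + z - 6) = (z - 3)*(z - 2)*(z + 3)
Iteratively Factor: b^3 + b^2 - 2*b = (b - 1)*(b^2 + 2*b) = b*(b - 1)*(b + 2)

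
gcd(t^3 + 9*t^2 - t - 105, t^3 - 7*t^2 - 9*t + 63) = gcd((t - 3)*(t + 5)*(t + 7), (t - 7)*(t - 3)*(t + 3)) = t - 3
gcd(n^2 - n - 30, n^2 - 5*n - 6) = n - 6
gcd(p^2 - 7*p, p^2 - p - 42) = p - 7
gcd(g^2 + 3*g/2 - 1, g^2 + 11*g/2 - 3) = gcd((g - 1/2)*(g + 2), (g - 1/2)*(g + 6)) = g - 1/2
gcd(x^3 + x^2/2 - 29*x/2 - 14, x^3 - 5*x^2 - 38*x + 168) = x - 4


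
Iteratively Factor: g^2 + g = (g)*(g + 1)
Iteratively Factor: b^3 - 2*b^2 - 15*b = (b + 3)*(b^2 - 5*b) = (b - 5)*(b + 3)*(b)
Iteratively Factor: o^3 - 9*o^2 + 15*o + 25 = (o - 5)*(o^2 - 4*o - 5) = (o - 5)*(o + 1)*(o - 5)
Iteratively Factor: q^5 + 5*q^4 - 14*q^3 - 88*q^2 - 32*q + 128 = (q + 4)*(q^4 + q^3 - 18*q^2 - 16*q + 32) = (q - 4)*(q + 4)*(q^3 + 5*q^2 + 2*q - 8) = (q - 4)*(q - 1)*(q + 4)*(q^2 + 6*q + 8) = (q - 4)*(q - 1)*(q + 2)*(q + 4)*(q + 4)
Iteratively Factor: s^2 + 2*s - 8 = (s - 2)*(s + 4)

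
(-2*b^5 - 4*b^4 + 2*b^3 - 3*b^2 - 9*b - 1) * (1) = -2*b^5 - 4*b^4 + 2*b^3 - 3*b^2 - 9*b - 1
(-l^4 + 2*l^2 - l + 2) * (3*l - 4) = -3*l^5 + 4*l^4 + 6*l^3 - 11*l^2 + 10*l - 8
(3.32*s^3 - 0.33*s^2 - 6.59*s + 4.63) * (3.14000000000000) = 10.4248*s^3 - 1.0362*s^2 - 20.6926*s + 14.5382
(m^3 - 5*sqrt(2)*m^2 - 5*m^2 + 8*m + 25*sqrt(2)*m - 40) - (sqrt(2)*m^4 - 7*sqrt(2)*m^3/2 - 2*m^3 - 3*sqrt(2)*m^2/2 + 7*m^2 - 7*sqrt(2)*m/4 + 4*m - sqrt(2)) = -sqrt(2)*m^4 + 3*m^3 + 7*sqrt(2)*m^3/2 - 12*m^2 - 7*sqrt(2)*m^2/2 + 4*m + 107*sqrt(2)*m/4 - 40 + sqrt(2)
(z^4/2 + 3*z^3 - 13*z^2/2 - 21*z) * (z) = z^5/2 + 3*z^4 - 13*z^3/2 - 21*z^2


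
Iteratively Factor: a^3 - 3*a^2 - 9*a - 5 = (a + 1)*(a^2 - 4*a - 5) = (a + 1)^2*(a - 5)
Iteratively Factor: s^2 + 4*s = (s)*(s + 4)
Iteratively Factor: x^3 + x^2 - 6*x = (x)*(x^2 + x - 6) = x*(x - 2)*(x + 3)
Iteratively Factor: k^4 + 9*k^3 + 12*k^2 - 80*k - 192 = (k + 4)*(k^3 + 5*k^2 - 8*k - 48) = (k + 4)^2*(k^2 + k - 12) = (k + 4)^3*(k - 3)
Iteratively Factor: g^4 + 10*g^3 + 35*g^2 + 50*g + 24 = (g + 1)*(g^3 + 9*g^2 + 26*g + 24) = (g + 1)*(g + 2)*(g^2 + 7*g + 12) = (g + 1)*(g + 2)*(g + 4)*(g + 3)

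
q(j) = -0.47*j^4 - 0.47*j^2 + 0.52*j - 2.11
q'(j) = -1.88*j^3 - 0.94*j + 0.52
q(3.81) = -105.99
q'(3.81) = -107.04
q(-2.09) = -14.22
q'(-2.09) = 19.65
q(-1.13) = -4.06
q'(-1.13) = 4.29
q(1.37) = -3.94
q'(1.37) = -5.60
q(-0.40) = -2.41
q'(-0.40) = 1.02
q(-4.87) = -280.16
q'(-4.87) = 222.24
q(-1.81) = -9.64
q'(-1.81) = 13.37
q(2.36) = -18.08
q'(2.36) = -26.41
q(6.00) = -625.03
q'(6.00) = -411.20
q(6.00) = -625.03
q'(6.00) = -411.20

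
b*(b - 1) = b^2 - b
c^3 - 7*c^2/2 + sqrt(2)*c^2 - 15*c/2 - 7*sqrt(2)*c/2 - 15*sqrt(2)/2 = (c - 5)*(c + 3/2)*(c + sqrt(2))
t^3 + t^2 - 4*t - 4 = (t - 2)*(t + 1)*(t + 2)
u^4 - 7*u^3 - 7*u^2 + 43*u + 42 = (u - 7)*(u - 3)*(u + 1)*(u + 2)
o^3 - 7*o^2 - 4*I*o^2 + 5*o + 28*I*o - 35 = (o - 7)*(o - 5*I)*(o + I)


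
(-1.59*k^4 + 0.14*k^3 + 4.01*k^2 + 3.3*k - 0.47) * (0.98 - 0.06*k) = 0.0954*k^5 - 1.5666*k^4 - 0.1034*k^3 + 3.7318*k^2 + 3.2622*k - 0.4606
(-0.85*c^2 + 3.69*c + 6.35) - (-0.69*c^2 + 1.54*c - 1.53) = -0.16*c^2 + 2.15*c + 7.88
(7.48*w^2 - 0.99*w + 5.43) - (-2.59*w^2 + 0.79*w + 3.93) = 10.07*w^2 - 1.78*w + 1.5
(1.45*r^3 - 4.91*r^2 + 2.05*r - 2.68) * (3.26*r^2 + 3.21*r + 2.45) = 4.727*r^5 - 11.3521*r^4 - 5.5256*r^3 - 14.1858*r^2 - 3.5803*r - 6.566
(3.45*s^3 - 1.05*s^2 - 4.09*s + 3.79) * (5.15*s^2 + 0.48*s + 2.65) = 17.7675*s^5 - 3.7515*s^4 - 12.425*s^3 + 14.7728*s^2 - 9.0193*s + 10.0435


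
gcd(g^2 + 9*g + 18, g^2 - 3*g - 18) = g + 3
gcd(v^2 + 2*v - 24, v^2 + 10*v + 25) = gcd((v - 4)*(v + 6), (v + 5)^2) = 1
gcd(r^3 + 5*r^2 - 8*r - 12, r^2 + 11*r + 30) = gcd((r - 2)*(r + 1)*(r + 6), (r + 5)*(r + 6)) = r + 6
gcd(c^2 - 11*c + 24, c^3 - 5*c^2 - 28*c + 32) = c - 8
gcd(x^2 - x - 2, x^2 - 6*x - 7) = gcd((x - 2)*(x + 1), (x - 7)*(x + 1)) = x + 1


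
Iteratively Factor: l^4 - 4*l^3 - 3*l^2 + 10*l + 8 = (l - 2)*(l^3 - 2*l^2 - 7*l - 4) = (l - 2)*(l + 1)*(l^2 - 3*l - 4) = (l - 2)*(l + 1)^2*(l - 4)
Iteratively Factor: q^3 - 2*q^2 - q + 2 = (q - 2)*(q^2 - 1) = (q - 2)*(q - 1)*(q + 1)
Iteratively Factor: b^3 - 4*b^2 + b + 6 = (b - 3)*(b^2 - b - 2) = (b - 3)*(b - 2)*(b + 1)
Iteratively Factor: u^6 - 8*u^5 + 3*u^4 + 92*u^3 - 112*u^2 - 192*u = (u + 3)*(u^5 - 11*u^4 + 36*u^3 - 16*u^2 - 64*u) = (u - 4)*(u + 3)*(u^4 - 7*u^3 + 8*u^2 + 16*u) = (u - 4)*(u + 1)*(u + 3)*(u^3 - 8*u^2 + 16*u) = u*(u - 4)*(u + 1)*(u + 3)*(u^2 - 8*u + 16) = u*(u - 4)^2*(u + 1)*(u + 3)*(u - 4)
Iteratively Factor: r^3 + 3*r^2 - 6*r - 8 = (r + 4)*(r^2 - r - 2) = (r - 2)*(r + 4)*(r + 1)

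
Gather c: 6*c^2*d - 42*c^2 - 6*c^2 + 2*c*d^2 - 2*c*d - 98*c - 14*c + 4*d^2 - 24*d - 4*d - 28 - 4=c^2*(6*d - 48) + c*(2*d^2 - 2*d - 112) + 4*d^2 - 28*d - 32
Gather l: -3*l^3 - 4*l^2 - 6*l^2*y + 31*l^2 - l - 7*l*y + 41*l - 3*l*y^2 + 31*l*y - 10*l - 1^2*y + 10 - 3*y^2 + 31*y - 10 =-3*l^3 + l^2*(27 - 6*y) + l*(-3*y^2 + 24*y + 30) - 3*y^2 + 30*y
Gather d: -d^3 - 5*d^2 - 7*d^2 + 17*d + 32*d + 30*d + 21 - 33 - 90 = -d^3 - 12*d^2 + 79*d - 102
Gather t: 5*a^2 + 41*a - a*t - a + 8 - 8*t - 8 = 5*a^2 + 40*a + t*(-a - 8)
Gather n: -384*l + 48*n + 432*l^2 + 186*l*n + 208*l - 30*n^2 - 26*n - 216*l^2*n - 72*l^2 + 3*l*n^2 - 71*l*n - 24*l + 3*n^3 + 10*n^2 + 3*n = 360*l^2 - 200*l + 3*n^3 + n^2*(3*l - 20) + n*(-216*l^2 + 115*l + 25)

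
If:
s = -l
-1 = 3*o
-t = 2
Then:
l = -s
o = -1/3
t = -2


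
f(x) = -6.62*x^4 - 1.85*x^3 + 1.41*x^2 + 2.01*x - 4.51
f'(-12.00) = 44926.41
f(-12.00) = -133901.11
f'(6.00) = -5900.55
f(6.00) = -8920.81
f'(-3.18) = 788.45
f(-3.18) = -614.12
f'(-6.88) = 8343.40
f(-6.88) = -14181.54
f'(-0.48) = 2.31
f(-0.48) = -5.30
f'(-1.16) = 32.60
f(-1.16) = -14.04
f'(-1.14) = 30.81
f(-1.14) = -13.41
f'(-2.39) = 325.07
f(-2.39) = -192.00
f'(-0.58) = 3.67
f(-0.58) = -5.59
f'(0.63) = -5.04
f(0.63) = -4.19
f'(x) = -26.48*x^3 - 5.55*x^2 + 2.82*x + 2.01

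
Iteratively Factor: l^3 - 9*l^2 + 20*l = (l - 5)*(l^2 - 4*l) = (l - 5)*(l - 4)*(l)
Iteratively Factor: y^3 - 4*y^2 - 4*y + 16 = (y - 4)*(y^2 - 4) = (y - 4)*(y + 2)*(y - 2)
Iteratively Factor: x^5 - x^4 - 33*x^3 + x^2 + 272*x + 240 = (x - 5)*(x^4 + 4*x^3 - 13*x^2 - 64*x - 48) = (x - 5)*(x - 4)*(x^3 + 8*x^2 + 19*x + 12) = (x - 5)*(x - 4)*(x + 1)*(x^2 + 7*x + 12) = (x - 5)*(x - 4)*(x + 1)*(x + 4)*(x + 3)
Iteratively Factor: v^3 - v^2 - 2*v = (v)*(v^2 - v - 2) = v*(v - 2)*(v + 1)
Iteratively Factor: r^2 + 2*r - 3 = (r - 1)*(r + 3)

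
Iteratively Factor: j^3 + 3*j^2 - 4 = (j + 2)*(j^2 + j - 2) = (j - 1)*(j + 2)*(j + 2)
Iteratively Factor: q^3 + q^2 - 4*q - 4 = (q + 1)*(q^2 - 4) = (q - 2)*(q + 1)*(q + 2)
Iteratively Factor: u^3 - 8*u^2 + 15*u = (u - 3)*(u^2 - 5*u) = u*(u - 3)*(u - 5)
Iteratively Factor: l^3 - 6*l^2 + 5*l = (l - 5)*(l^2 - l) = (l - 5)*(l - 1)*(l)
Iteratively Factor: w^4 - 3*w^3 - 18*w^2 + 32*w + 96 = (w + 3)*(w^3 - 6*w^2 + 32) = (w - 4)*(w + 3)*(w^2 - 2*w - 8) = (w - 4)^2*(w + 3)*(w + 2)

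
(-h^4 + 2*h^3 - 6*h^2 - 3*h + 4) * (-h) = h^5 - 2*h^4 + 6*h^3 + 3*h^2 - 4*h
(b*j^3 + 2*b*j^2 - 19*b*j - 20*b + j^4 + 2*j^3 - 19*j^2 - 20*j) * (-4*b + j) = -4*b^2*j^3 - 8*b^2*j^2 + 76*b^2*j + 80*b^2 - 3*b*j^4 - 6*b*j^3 + 57*b*j^2 + 60*b*j + j^5 + 2*j^4 - 19*j^3 - 20*j^2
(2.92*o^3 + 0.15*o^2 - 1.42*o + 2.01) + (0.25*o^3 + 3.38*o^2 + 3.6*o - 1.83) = 3.17*o^3 + 3.53*o^2 + 2.18*o + 0.18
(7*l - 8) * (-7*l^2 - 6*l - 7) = -49*l^3 + 14*l^2 - l + 56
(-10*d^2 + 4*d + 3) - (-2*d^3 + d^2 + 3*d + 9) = 2*d^3 - 11*d^2 + d - 6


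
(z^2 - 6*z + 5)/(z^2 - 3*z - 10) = (z - 1)/(z + 2)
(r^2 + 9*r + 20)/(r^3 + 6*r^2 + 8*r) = (r + 5)/(r*(r + 2))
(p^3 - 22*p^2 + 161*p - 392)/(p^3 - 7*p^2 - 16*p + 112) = (p^2 - 15*p + 56)/(p^2 - 16)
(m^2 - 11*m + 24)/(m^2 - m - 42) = (-m^2 + 11*m - 24)/(-m^2 + m + 42)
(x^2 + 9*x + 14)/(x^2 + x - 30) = (x^2 + 9*x + 14)/(x^2 + x - 30)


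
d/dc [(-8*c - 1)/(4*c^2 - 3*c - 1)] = (32*c^2 + 8*c + 5)/(16*c^4 - 24*c^3 + c^2 + 6*c + 1)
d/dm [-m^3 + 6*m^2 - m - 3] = -3*m^2 + 12*m - 1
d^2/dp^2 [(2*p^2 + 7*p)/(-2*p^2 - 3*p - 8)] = 16*(-2*p^3 + 12*p^2 + 42*p + 5)/(8*p^6 + 36*p^5 + 150*p^4 + 315*p^3 + 600*p^2 + 576*p + 512)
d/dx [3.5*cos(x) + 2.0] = -3.5*sin(x)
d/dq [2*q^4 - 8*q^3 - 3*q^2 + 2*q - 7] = 8*q^3 - 24*q^2 - 6*q + 2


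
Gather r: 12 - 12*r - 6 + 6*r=6 - 6*r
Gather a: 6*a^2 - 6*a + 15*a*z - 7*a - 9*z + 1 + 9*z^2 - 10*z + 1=6*a^2 + a*(15*z - 13) + 9*z^2 - 19*z + 2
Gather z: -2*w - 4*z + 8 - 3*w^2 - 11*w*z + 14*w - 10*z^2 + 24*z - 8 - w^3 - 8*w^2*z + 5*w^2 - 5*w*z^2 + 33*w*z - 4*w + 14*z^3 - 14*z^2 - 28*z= -w^3 + 2*w^2 + 8*w + 14*z^3 + z^2*(-5*w - 24) + z*(-8*w^2 + 22*w - 8)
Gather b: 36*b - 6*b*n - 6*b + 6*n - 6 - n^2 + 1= b*(30 - 6*n) - n^2 + 6*n - 5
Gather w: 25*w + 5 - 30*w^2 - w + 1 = -30*w^2 + 24*w + 6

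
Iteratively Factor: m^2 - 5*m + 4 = (m - 4)*(m - 1)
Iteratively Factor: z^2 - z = (z - 1)*(z)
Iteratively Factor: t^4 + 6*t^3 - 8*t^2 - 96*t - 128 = (t - 4)*(t^3 + 10*t^2 + 32*t + 32) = (t - 4)*(t + 2)*(t^2 + 8*t + 16) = (t - 4)*(t + 2)*(t + 4)*(t + 4)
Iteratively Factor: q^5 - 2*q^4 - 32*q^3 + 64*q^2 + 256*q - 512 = (q - 2)*(q^4 - 32*q^2 + 256) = (q - 4)*(q - 2)*(q^3 + 4*q^2 - 16*q - 64) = (q - 4)*(q - 2)*(q + 4)*(q^2 - 16) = (q - 4)^2*(q - 2)*(q + 4)*(q + 4)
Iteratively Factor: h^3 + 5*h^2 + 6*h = (h + 2)*(h^2 + 3*h) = h*(h + 2)*(h + 3)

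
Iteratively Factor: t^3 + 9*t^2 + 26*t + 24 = (t + 3)*(t^2 + 6*t + 8) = (t + 2)*(t + 3)*(t + 4)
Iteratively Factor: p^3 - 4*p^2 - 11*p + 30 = (p - 5)*(p^2 + p - 6) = (p - 5)*(p - 2)*(p + 3)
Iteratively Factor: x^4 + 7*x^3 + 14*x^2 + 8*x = (x + 1)*(x^3 + 6*x^2 + 8*x) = (x + 1)*(x + 4)*(x^2 + 2*x) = x*(x + 1)*(x + 4)*(x + 2)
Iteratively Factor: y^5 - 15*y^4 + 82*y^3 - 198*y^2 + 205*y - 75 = (y - 1)*(y^4 - 14*y^3 + 68*y^2 - 130*y + 75) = (y - 5)*(y - 1)*(y^3 - 9*y^2 + 23*y - 15) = (y - 5)*(y - 3)*(y - 1)*(y^2 - 6*y + 5) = (y - 5)*(y - 3)*(y - 1)^2*(y - 5)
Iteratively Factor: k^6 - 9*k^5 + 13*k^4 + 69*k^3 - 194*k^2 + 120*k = (k - 1)*(k^5 - 8*k^4 + 5*k^3 + 74*k^2 - 120*k) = (k - 2)*(k - 1)*(k^4 - 6*k^3 - 7*k^2 + 60*k) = (k - 2)*(k - 1)*(k + 3)*(k^3 - 9*k^2 + 20*k) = (k - 5)*(k - 2)*(k - 1)*(k + 3)*(k^2 - 4*k) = (k - 5)*(k - 4)*(k - 2)*(k - 1)*(k + 3)*(k)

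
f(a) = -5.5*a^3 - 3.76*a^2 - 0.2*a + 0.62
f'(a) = -16.5*a^2 - 7.52*a - 0.2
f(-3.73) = 234.48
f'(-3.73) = -201.71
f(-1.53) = 11.82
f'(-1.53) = -27.32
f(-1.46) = 10.01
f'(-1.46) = -24.39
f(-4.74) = 502.82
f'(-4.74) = -335.27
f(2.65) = -128.67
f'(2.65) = -136.00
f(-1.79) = 20.47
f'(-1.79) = -39.61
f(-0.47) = 0.45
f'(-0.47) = -0.31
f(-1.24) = 5.57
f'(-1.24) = -16.25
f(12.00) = -10047.22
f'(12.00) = -2466.44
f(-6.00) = 1054.46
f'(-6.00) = -549.08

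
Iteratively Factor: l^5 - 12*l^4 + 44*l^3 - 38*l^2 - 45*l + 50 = (l - 5)*(l^4 - 7*l^3 + 9*l^2 + 7*l - 10) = (l - 5)*(l - 1)*(l^3 - 6*l^2 + 3*l + 10) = (l - 5)*(l - 1)*(l + 1)*(l^2 - 7*l + 10) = (l - 5)^2*(l - 1)*(l + 1)*(l - 2)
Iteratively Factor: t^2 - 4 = (t - 2)*(t + 2)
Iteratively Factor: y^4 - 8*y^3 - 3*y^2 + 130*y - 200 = (y - 5)*(y^3 - 3*y^2 - 18*y + 40) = (y - 5)*(y - 2)*(y^2 - y - 20) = (y - 5)*(y - 2)*(y + 4)*(y - 5)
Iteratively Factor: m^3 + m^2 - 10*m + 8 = (m - 1)*(m^2 + 2*m - 8) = (m - 2)*(m - 1)*(m + 4)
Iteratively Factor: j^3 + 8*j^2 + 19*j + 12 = (j + 3)*(j^2 + 5*j + 4) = (j + 1)*(j + 3)*(j + 4)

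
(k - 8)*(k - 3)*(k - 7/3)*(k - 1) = k^4 - 43*k^3/3 + 63*k^2 - 317*k/3 + 56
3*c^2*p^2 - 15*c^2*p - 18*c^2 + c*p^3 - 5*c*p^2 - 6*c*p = (3*c + p)*(p - 6)*(c*p + c)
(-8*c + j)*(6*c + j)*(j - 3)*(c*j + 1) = -48*c^3*j^2 + 144*c^3*j - 2*c^2*j^3 + 6*c^2*j^2 - 48*c^2*j + 144*c^2 + c*j^4 - 3*c*j^3 - 2*c*j^2 + 6*c*j + j^3 - 3*j^2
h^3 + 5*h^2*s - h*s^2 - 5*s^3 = (h - s)*(h + s)*(h + 5*s)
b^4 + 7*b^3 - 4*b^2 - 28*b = b*(b - 2)*(b + 2)*(b + 7)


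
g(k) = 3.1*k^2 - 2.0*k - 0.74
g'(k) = 6.2*k - 2.0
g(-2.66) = 26.51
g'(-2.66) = -18.49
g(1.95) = 7.15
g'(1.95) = 10.09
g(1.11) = 0.86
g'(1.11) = 4.88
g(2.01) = 7.76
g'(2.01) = 10.46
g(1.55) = 3.61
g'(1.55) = 7.61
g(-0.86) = 3.27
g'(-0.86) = -7.33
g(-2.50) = 23.64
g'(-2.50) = -17.50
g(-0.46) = 0.84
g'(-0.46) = -4.85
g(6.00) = 98.86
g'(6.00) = 35.20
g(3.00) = 21.16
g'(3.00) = 16.60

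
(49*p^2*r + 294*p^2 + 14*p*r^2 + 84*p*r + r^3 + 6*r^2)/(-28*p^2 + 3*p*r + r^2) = (-7*p*r - 42*p - r^2 - 6*r)/(4*p - r)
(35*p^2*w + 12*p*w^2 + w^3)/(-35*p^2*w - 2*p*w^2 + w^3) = (-7*p - w)/(7*p - w)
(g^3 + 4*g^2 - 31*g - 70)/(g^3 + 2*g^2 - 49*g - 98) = (g - 5)/(g - 7)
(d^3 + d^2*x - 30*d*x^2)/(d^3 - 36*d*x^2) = (-d + 5*x)/(-d + 6*x)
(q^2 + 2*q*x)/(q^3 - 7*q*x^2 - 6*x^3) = -q/(-q^2 + 2*q*x + 3*x^2)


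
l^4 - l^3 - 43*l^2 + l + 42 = (l - 7)*(l - 1)*(l + 1)*(l + 6)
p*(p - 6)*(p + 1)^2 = p^4 - 4*p^3 - 11*p^2 - 6*p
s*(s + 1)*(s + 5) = s^3 + 6*s^2 + 5*s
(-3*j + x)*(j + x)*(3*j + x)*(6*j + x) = -54*j^4 - 63*j^3*x - 3*j^2*x^2 + 7*j*x^3 + x^4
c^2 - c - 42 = (c - 7)*(c + 6)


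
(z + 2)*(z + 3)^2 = z^3 + 8*z^2 + 21*z + 18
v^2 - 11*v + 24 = (v - 8)*(v - 3)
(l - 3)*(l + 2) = l^2 - l - 6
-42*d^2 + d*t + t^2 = (-6*d + t)*(7*d + t)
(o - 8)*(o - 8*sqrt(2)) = o^2 - 8*sqrt(2)*o - 8*o + 64*sqrt(2)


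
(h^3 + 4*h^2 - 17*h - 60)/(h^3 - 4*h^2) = 1 + 8/h + 15/h^2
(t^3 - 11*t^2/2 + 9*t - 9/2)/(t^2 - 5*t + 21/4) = 2*(t^2 - 4*t + 3)/(2*t - 7)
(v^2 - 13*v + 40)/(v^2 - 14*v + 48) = (v - 5)/(v - 6)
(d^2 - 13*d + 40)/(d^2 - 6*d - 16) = (d - 5)/(d + 2)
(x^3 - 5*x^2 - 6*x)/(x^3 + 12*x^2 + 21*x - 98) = x*(x^2 - 5*x - 6)/(x^3 + 12*x^2 + 21*x - 98)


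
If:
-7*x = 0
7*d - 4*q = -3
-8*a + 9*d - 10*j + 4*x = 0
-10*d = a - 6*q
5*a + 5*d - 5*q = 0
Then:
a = 12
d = 15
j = 39/10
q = 27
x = 0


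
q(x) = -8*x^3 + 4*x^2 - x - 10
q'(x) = -24*x^2 + 8*x - 1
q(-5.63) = 1550.05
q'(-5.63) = -806.77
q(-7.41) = 3471.99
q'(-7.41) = -1378.07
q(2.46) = -107.35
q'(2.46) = -126.56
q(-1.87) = 58.17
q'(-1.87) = -99.89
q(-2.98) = 240.21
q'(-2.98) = -237.97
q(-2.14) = 88.86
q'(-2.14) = -128.03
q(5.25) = -1062.62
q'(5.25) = -620.50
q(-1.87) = 58.17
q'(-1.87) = -99.89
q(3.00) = -193.00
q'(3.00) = -193.00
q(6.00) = -1600.00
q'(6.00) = -817.00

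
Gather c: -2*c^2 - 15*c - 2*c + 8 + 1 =-2*c^2 - 17*c + 9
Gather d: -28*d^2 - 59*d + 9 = -28*d^2 - 59*d + 9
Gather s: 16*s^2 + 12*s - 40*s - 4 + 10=16*s^2 - 28*s + 6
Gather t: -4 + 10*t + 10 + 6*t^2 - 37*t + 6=6*t^2 - 27*t + 12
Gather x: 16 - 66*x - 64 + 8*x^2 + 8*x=8*x^2 - 58*x - 48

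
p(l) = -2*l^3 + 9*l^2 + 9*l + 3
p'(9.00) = -315.00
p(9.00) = -645.00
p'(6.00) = -99.00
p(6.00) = -51.00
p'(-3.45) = -124.52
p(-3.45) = 161.20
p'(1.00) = 21.00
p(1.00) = 19.00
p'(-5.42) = -264.82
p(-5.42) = 537.05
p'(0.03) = 9.53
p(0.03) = 3.28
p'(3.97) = -14.11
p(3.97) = 55.44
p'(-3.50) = -127.50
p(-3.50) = 167.50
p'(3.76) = -8.15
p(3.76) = 57.76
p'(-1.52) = -32.22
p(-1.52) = 17.14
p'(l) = -6*l^2 + 18*l + 9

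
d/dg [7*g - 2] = 7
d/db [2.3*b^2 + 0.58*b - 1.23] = 4.6*b + 0.58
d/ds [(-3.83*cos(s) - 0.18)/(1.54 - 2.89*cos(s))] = 6.4184*sin(s)/(2.89*cos(s) - 1.54)^2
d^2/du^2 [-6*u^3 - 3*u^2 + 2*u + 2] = -36*u - 6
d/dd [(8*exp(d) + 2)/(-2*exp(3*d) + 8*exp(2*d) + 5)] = 4*((3*exp(d) - 8)*(4*exp(d) + 1)*exp(d) - 4*exp(3*d) + 16*exp(2*d) + 10)*exp(d)/(-2*exp(3*d) + 8*exp(2*d) + 5)^2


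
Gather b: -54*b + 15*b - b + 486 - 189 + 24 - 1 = 320 - 40*b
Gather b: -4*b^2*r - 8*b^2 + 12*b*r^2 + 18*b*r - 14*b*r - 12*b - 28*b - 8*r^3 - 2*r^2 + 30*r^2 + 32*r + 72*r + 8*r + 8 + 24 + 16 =b^2*(-4*r - 8) + b*(12*r^2 + 4*r - 40) - 8*r^3 + 28*r^2 + 112*r + 48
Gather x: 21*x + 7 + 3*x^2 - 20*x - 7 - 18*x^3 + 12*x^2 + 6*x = -18*x^3 + 15*x^2 + 7*x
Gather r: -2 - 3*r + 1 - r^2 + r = -r^2 - 2*r - 1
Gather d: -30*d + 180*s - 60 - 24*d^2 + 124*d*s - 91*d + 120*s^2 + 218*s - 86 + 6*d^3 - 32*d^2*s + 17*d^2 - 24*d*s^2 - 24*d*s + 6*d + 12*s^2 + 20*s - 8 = 6*d^3 + d^2*(-32*s - 7) + d*(-24*s^2 + 100*s - 115) + 132*s^2 + 418*s - 154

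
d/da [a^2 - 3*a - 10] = 2*a - 3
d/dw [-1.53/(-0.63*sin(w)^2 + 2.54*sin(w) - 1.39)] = (3.8862 - 1.9278*sin(w))*cos(w)/(0.63*sin(w)^2 - 2.54*sin(w) + 1.39)^2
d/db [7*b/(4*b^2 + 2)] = 7*(1 - 2*b^2)/(2*(4*b^4 + 4*b^2 + 1))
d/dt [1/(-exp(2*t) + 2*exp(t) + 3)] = 2*(exp(t) - 1)*exp(t)/(-exp(2*t) + 2*exp(t) + 3)^2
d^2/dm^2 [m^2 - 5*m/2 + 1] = 2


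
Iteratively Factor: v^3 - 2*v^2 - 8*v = (v + 2)*(v^2 - 4*v) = v*(v + 2)*(v - 4)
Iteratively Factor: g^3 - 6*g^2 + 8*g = (g - 4)*(g^2 - 2*g) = (g - 4)*(g - 2)*(g)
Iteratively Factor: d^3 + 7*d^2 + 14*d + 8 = (d + 4)*(d^2 + 3*d + 2) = (d + 2)*(d + 4)*(d + 1)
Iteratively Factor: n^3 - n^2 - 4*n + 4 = (n + 2)*(n^2 - 3*n + 2) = (n - 2)*(n + 2)*(n - 1)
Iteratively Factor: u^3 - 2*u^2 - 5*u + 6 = (u - 1)*(u^2 - u - 6) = (u - 3)*(u - 1)*(u + 2)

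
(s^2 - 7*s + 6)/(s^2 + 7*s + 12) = (s^2 - 7*s + 6)/(s^2 + 7*s + 12)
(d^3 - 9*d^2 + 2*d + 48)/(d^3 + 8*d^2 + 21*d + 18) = (d^2 - 11*d + 24)/(d^2 + 6*d + 9)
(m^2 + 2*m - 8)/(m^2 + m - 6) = (m + 4)/(m + 3)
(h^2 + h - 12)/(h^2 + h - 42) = (h^2 + h - 12)/(h^2 + h - 42)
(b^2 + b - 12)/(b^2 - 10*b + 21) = (b + 4)/(b - 7)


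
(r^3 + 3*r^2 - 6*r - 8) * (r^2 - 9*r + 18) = r^5 - 6*r^4 - 15*r^3 + 100*r^2 - 36*r - 144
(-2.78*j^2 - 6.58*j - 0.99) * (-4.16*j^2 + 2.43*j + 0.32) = 11.5648*j^4 + 20.6174*j^3 - 12.7606*j^2 - 4.5113*j - 0.3168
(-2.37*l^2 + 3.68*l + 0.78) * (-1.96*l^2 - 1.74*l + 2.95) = 4.6452*l^4 - 3.089*l^3 - 14.9235*l^2 + 9.4988*l + 2.301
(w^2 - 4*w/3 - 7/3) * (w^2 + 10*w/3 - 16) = w^4 + 2*w^3 - 205*w^2/9 + 122*w/9 + 112/3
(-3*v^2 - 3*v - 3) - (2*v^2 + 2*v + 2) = -5*v^2 - 5*v - 5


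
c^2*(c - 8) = c^3 - 8*c^2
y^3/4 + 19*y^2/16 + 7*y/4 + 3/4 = (y/4 + 1/2)*(y + 3/4)*(y + 2)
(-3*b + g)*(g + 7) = -3*b*g - 21*b + g^2 + 7*g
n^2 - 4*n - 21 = (n - 7)*(n + 3)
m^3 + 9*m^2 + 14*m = m*(m + 2)*(m + 7)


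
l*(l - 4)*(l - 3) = l^3 - 7*l^2 + 12*l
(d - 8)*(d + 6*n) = d^2 + 6*d*n - 8*d - 48*n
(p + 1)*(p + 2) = p^2 + 3*p + 2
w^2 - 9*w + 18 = (w - 6)*(w - 3)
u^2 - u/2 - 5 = (u - 5/2)*(u + 2)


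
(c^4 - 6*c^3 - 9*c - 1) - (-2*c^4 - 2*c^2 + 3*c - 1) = 3*c^4 - 6*c^3 + 2*c^2 - 12*c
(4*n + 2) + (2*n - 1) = 6*n + 1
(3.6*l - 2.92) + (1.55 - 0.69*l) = 2.91*l - 1.37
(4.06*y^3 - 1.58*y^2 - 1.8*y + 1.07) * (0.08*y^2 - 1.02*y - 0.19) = 0.3248*y^5 - 4.2676*y^4 + 0.6962*y^3 + 2.2218*y^2 - 0.7494*y - 0.2033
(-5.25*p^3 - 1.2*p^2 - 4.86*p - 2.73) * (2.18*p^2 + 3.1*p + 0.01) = -11.445*p^5 - 18.891*p^4 - 14.3673*p^3 - 21.0294*p^2 - 8.5116*p - 0.0273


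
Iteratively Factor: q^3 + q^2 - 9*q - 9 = (q + 1)*(q^2 - 9) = (q + 1)*(q + 3)*(q - 3)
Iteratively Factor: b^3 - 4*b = (b + 2)*(b^2 - 2*b) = b*(b + 2)*(b - 2)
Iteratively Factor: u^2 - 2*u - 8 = (u - 4)*(u + 2)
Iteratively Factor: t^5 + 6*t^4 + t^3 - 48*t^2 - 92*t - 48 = (t - 3)*(t^4 + 9*t^3 + 28*t^2 + 36*t + 16) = (t - 3)*(t + 2)*(t^3 + 7*t^2 + 14*t + 8) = (t - 3)*(t + 2)^2*(t^2 + 5*t + 4) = (t - 3)*(t + 1)*(t + 2)^2*(t + 4)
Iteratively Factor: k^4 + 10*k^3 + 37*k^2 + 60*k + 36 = (k + 3)*(k^3 + 7*k^2 + 16*k + 12) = (k + 3)^2*(k^2 + 4*k + 4) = (k + 2)*(k + 3)^2*(k + 2)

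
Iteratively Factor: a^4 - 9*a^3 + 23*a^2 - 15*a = (a)*(a^3 - 9*a^2 + 23*a - 15) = a*(a - 1)*(a^2 - 8*a + 15) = a*(a - 5)*(a - 1)*(a - 3)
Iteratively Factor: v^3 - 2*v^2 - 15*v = (v)*(v^2 - 2*v - 15) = v*(v + 3)*(v - 5)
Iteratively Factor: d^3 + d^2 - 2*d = (d - 1)*(d^2 + 2*d) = (d - 1)*(d + 2)*(d)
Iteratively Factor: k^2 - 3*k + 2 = (k - 2)*(k - 1)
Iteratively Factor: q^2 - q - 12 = (q - 4)*(q + 3)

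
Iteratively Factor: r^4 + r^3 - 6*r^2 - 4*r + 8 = (r + 2)*(r^3 - r^2 - 4*r + 4) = (r - 1)*(r + 2)*(r^2 - 4) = (r - 1)*(r + 2)^2*(r - 2)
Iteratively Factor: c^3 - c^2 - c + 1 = (c + 1)*(c^2 - 2*c + 1) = (c - 1)*(c + 1)*(c - 1)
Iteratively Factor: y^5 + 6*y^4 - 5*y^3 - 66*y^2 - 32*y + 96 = (y + 4)*(y^4 + 2*y^3 - 13*y^2 - 14*y + 24) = (y - 1)*(y + 4)*(y^3 + 3*y^2 - 10*y - 24) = (y - 3)*(y - 1)*(y + 4)*(y^2 + 6*y + 8) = (y - 3)*(y - 1)*(y + 4)^2*(y + 2)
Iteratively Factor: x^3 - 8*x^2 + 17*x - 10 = (x - 5)*(x^2 - 3*x + 2) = (x - 5)*(x - 1)*(x - 2)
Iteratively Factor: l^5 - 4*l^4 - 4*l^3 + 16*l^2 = (l + 2)*(l^4 - 6*l^3 + 8*l^2) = l*(l + 2)*(l^3 - 6*l^2 + 8*l) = l*(l - 4)*(l + 2)*(l^2 - 2*l) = l*(l - 4)*(l - 2)*(l + 2)*(l)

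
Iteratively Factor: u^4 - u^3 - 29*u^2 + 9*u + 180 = (u - 5)*(u^3 + 4*u^2 - 9*u - 36) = (u - 5)*(u + 3)*(u^2 + u - 12) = (u - 5)*(u - 3)*(u + 3)*(u + 4)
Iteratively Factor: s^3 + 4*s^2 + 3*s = (s + 3)*(s^2 + s) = (s + 1)*(s + 3)*(s)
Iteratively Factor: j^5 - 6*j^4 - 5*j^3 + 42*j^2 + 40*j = (j - 4)*(j^4 - 2*j^3 - 13*j^2 - 10*j) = j*(j - 4)*(j^3 - 2*j^2 - 13*j - 10) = j*(j - 4)*(j + 2)*(j^2 - 4*j - 5) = j*(j - 4)*(j + 1)*(j + 2)*(j - 5)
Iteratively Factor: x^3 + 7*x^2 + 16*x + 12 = (x + 3)*(x^2 + 4*x + 4) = (x + 2)*(x + 3)*(x + 2)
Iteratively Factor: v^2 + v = (v)*(v + 1)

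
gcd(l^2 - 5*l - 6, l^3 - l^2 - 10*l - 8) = l + 1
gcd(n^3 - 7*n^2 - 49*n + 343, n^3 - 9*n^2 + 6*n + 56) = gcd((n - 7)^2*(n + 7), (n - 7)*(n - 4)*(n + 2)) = n - 7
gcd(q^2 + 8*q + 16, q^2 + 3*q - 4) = q + 4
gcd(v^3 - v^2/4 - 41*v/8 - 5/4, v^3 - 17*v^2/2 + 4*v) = 1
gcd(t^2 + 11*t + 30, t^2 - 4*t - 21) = 1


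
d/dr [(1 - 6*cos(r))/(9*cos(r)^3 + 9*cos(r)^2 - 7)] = -3*(21*cos(r) + 9*cos(2*r)/2 + 9*cos(3*r) + 37/2)*sin(r)/(9*cos(r)^3 + 9*cos(r)^2 - 7)^2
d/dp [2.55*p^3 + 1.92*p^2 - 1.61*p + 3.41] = 7.65*p^2 + 3.84*p - 1.61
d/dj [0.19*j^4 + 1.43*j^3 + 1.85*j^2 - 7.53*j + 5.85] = 0.76*j^3 + 4.29*j^2 + 3.7*j - 7.53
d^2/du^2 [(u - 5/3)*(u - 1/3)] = 2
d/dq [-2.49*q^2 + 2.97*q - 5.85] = 2.97 - 4.98*q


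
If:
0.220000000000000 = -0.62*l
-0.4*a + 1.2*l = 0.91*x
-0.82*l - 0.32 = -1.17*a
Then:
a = 0.02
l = -0.35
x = -0.48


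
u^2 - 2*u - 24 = (u - 6)*(u + 4)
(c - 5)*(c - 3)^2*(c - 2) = c^4 - 13*c^3 + 61*c^2 - 123*c + 90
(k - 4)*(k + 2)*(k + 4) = k^3 + 2*k^2 - 16*k - 32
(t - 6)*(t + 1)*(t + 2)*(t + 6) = t^4 + 3*t^3 - 34*t^2 - 108*t - 72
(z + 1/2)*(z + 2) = z^2 + 5*z/2 + 1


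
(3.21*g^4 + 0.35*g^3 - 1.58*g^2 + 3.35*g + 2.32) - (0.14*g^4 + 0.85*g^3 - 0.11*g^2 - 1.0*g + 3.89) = 3.07*g^4 - 0.5*g^3 - 1.47*g^2 + 4.35*g - 1.57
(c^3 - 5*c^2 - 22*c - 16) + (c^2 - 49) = c^3 - 4*c^2 - 22*c - 65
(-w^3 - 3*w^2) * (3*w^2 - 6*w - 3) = -3*w^5 - 3*w^4 + 21*w^3 + 9*w^2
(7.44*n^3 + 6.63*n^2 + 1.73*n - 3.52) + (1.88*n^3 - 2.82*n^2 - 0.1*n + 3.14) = 9.32*n^3 + 3.81*n^2 + 1.63*n - 0.38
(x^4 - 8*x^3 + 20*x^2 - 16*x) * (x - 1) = x^5 - 9*x^4 + 28*x^3 - 36*x^2 + 16*x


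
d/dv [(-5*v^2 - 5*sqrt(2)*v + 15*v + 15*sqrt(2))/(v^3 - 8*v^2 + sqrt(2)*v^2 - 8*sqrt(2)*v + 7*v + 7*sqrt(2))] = 5*(v^2 - 6*v + 17)/(v^4 - 16*v^3 + 78*v^2 - 112*v + 49)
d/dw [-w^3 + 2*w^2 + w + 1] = -3*w^2 + 4*w + 1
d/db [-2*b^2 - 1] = -4*b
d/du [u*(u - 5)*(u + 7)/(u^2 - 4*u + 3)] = (u^4 - 8*u^3 + 36*u^2 + 12*u - 105)/(u^4 - 8*u^3 + 22*u^2 - 24*u + 9)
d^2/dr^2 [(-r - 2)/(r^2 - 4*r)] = 2*(r*(r - 4)*(3*r - 2) - 4*(r - 2)^2*(r + 2))/(r^3*(r - 4)^3)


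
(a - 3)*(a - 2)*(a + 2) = a^3 - 3*a^2 - 4*a + 12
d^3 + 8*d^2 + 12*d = d*(d + 2)*(d + 6)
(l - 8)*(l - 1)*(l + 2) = l^3 - 7*l^2 - 10*l + 16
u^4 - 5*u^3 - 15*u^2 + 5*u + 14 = (u - 7)*(u - 1)*(u + 1)*(u + 2)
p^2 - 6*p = p*(p - 6)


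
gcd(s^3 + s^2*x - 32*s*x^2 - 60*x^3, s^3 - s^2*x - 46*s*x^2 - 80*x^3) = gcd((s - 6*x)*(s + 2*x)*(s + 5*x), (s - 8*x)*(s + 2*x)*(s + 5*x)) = s^2 + 7*s*x + 10*x^2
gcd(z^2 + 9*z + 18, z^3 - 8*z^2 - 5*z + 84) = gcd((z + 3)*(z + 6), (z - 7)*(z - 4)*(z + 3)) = z + 3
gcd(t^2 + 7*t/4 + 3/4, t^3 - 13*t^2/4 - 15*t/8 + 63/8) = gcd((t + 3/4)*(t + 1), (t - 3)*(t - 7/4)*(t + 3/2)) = 1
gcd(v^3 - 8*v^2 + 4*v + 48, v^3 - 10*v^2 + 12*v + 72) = v^2 - 4*v - 12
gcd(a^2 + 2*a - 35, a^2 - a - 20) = a - 5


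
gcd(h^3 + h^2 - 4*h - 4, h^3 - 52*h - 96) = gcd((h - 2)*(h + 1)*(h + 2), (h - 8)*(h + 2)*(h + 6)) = h + 2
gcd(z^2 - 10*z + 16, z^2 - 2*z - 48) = z - 8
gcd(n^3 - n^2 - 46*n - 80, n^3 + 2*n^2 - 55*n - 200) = n^2 - 3*n - 40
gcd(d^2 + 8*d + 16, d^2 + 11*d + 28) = d + 4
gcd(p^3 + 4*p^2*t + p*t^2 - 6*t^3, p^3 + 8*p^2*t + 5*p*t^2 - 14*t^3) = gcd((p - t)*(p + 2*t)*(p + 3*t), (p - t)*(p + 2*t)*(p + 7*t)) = p^2 + p*t - 2*t^2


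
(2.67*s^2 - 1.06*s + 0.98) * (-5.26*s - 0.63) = -14.0442*s^3 + 3.8935*s^2 - 4.487*s - 0.6174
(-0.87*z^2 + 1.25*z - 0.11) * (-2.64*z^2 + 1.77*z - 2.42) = 2.2968*z^4 - 4.8399*z^3 + 4.6083*z^2 - 3.2197*z + 0.2662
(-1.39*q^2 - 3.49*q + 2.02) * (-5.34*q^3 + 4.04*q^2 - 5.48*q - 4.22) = 7.4226*q^5 + 13.021*q^4 - 17.2692*q^3 + 33.1518*q^2 + 3.6582*q - 8.5244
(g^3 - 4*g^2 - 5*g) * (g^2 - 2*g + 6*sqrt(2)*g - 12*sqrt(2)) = g^5 - 6*g^4 + 6*sqrt(2)*g^4 - 36*sqrt(2)*g^3 + 3*g^3 + 10*g^2 + 18*sqrt(2)*g^2 + 60*sqrt(2)*g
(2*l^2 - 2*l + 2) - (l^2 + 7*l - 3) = l^2 - 9*l + 5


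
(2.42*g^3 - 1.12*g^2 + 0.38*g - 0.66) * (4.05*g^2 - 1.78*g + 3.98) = 9.801*g^5 - 8.8436*g^4 + 13.1642*g^3 - 7.807*g^2 + 2.6872*g - 2.6268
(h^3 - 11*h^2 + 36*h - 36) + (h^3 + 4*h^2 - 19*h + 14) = 2*h^3 - 7*h^2 + 17*h - 22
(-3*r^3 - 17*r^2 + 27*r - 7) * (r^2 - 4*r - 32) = -3*r^5 - 5*r^4 + 191*r^3 + 429*r^2 - 836*r + 224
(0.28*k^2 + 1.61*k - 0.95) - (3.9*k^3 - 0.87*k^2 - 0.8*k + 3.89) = -3.9*k^3 + 1.15*k^2 + 2.41*k - 4.84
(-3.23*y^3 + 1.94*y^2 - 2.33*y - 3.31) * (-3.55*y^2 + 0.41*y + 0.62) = 11.4665*y^5 - 8.2113*y^4 + 7.0643*y^3 + 11.998*y^2 - 2.8017*y - 2.0522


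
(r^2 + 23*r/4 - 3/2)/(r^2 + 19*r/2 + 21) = (4*r - 1)/(2*(2*r + 7))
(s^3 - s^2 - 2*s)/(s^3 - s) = (s - 2)/(s - 1)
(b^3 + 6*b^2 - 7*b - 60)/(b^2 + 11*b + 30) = (b^2 + b - 12)/(b + 6)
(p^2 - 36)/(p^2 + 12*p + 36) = (p - 6)/(p + 6)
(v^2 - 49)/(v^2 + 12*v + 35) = (v - 7)/(v + 5)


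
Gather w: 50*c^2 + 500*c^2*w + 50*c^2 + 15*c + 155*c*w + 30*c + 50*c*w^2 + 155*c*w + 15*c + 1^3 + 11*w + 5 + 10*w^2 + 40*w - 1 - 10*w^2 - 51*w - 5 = 100*c^2 + 50*c*w^2 + 60*c + w*(500*c^2 + 310*c)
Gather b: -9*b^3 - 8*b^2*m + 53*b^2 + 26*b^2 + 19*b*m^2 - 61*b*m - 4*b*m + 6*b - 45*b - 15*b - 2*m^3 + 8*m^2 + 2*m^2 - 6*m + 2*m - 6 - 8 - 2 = -9*b^3 + b^2*(79 - 8*m) + b*(19*m^2 - 65*m - 54) - 2*m^3 + 10*m^2 - 4*m - 16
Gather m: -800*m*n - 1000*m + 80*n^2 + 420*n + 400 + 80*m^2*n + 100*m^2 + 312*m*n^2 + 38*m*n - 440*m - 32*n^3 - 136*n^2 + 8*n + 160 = m^2*(80*n + 100) + m*(312*n^2 - 762*n - 1440) - 32*n^3 - 56*n^2 + 428*n + 560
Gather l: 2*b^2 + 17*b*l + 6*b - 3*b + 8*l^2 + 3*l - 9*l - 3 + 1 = 2*b^2 + 3*b + 8*l^2 + l*(17*b - 6) - 2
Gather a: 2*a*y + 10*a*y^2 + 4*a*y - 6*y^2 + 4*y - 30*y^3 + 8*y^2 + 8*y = a*(10*y^2 + 6*y) - 30*y^3 + 2*y^2 + 12*y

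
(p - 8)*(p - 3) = p^2 - 11*p + 24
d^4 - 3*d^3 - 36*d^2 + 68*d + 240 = (d - 6)*(d - 4)*(d + 2)*(d + 5)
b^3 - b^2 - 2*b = b*(b - 2)*(b + 1)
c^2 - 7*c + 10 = (c - 5)*(c - 2)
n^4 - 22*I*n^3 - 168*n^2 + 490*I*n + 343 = (n - 7*I)^3*(n - I)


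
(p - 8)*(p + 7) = p^2 - p - 56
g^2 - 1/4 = (g - 1/2)*(g + 1/2)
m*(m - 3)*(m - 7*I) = m^3 - 3*m^2 - 7*I*m^2 + 21*I*m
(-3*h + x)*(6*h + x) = -18*h^2 + 3*h*x + x^2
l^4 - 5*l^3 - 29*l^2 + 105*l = l*(l - 7)*(l - 3)*(l + 5)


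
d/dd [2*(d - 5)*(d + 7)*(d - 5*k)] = 6*d^2 - 20*d*k + 8*d - 20*k - 70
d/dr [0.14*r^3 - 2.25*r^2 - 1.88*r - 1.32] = 0.42*r^2 - 4.5*r - 1.88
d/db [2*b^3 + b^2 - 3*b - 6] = 6*b^2 + 2*b - 3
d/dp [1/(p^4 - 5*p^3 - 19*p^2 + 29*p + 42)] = (-4*p^3 + 15*p^2 + 38*p - 29)/(p^4 - 5*p^3 - 19*p^2 + 29*p + 42)^2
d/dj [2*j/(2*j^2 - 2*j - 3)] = 2*(-2*j^2 - 3)/(4*j^4 - 8*j^3 - 8*j^2 + 12*j + 9)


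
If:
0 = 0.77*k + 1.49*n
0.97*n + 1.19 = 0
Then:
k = 2.37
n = -1.23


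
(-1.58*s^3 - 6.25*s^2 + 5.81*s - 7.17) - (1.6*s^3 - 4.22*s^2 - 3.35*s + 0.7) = -3.18*s^3 - 2.03*s^2 + 9.16*s - 7.87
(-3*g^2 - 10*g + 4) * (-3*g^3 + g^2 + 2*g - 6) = 9*g^5 + 27*g^4 - 28*g^3 + 2*g^2 + 68*g - 24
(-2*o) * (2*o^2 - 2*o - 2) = -4*o^3 + 4*o^2 + 4*o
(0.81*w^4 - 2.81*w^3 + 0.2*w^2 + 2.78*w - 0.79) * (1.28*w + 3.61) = 1.0368*w^5 - 0.6727*w^4 - 9.8881*w^3 + 4.2804*w^2 + 9.0246*w - 2.8519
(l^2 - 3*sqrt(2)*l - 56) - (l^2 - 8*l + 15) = -3*sqrt(2)*l + 8*l - 71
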